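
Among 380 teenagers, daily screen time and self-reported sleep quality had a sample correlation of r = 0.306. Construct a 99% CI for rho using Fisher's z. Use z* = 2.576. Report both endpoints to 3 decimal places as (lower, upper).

z_r = atanh(0.306) = 0.316126;  SE = 1/√(n−3) = 1/√377 = 0.051503
z-limits: 0.316126 ± 2.576·0.051503 = 0.316126 ± 0.132672 = [0.183454, 0.448798]
ρ-limits: (tanh 0.183454, tanh 0.448798) = (0.181, 0.421)

(0.181, 0.421)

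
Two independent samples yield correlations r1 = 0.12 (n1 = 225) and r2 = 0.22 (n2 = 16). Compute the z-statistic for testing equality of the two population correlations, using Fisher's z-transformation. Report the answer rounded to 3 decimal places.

z1 = atanh(0.12) = 0.120581,  z2 = atanh(0.22) = 0.223656
SE = √(1/(n1−3) + 1/(n2−3)) = √(1/222 + 1/13) = √(0.0045045 + 0.0769231) = √0.0814276 = 0.285355
z = (z1 − z2)/SE = (0.120581 − 0.223656) / 0.285355 = -0.103075 / 0.285355 = -0.361

-0.361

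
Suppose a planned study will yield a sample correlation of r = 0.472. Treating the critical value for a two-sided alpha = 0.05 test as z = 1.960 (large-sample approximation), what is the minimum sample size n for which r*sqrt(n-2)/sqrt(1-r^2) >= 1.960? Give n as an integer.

r√(n−2)/√(1−r²) ≥ 1.960  ⇔  n−2 ≥ (1.960)²·(1−r²)/r²
(1−r²)/r² = (1−0.222784)/0.222784 = 3.4887
n ≥ 2 + 3.8416·3.4887 = 2 + 13.4022 = 15.4022
⌈15.4022⌉ = 16

16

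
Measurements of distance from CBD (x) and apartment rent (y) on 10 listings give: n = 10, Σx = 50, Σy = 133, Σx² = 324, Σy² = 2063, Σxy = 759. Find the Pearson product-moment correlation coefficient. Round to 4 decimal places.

0.6372

S_xy = nΣxy − ΣxΣy = 10·759 − 50·133 = 7590 − 6650 = 940
S_xx = nΣx² − (Σx)² = 10·324 − 50² = 3240 − 2500 = 740
S_yy = nΣy² − (Σy)² = 10·2063 − 133² = 20630 − 17689 = 2941
r = S_xy / √(S_xx·S_yy) = 940 / √(740·2941) = 940 / √2176340 = 940 / 1475.2424 = 0.6372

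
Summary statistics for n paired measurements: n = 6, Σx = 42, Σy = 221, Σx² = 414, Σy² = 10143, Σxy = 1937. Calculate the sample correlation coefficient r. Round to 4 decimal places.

0.7955

Numerator: nΣxy − (Σx)(Σy) = 6·1937 − (42)(221) = 2340
Denominator: √[(nΣx²−(Σx)²)(nΣy²−(Σy)²)]
  nΣx²−(Σx)² = 6·414 − 1764 = 720;  nΣy²−(Σy)² = 6·10143 − 48841 = 12017
  √(720·12017) = √8652240 = 2941.4690
r = 2340 / 2941.4690 = 0.7955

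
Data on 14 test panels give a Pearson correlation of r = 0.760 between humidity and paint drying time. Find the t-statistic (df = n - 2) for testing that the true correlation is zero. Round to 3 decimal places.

t = r·√(n−2) / √(1−r²) with r = 0.760, n = 14
  = 0.760·√12 / √(1 − 0.577600)
  = 0.760·3.464102 / 0.649923
  = 2.632718 / 0.649923 = 4.051

4.051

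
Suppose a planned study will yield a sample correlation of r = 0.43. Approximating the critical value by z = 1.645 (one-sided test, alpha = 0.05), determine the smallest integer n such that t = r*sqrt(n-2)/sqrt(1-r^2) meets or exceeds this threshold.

Need r·√(n−2)/√(1−r²) ≥ 1.645
√(n−2) ≥ 1.645·√(1−0.1849) / 0.43 = 1.645·0.902829 / 0.43 = 3.4538
n−2 ≥ 11.9287  ⇒  n ≥ 13.9287
Smallest integer n = 14

14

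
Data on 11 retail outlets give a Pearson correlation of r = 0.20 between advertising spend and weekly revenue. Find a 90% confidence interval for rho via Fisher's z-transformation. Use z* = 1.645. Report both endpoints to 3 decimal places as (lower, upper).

(-0.362, 0.655)

z_r = atanh(0.20) = 0.202733;  SE = 1/√(n−3) = 1/√8 = 0.353553
z-limits: 0.202733 ± 1.645·0.353553 = 0.202733 ± 0.581595 = [-0.378862, 0.784328]
ρ-limits: (tanh -0.378862, tanh 0.784328) = (-0.362, 0.655)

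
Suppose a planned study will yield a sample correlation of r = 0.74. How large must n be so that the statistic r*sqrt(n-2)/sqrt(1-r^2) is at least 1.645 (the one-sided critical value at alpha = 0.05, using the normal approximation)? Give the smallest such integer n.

r√(n−2)/√(1−r²) ≥ 1.645  ⇔  n−2 ≥ (1.645)²·(1−r²)/r²
(1−r²)/r² = (1−0.5476)/0.5476 = 0.8262
n ≥ 2 + 2.706025·0.8262 = 2 + 2.2357 = 4.2357
⌈4.2357⌉ = 5

5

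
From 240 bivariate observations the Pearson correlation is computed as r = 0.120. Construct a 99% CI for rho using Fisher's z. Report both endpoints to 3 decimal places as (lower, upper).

(-0.047, 0.280)

z_r = atanh(0.120) = 0.120581;  SE = 1/√(n−3) = 1/√237 = 0.064957
z-limits: 0.120581 ± 2.576·0.064957 = 0.120581 ± 0.167329 = [-0.046748, 0.287910]
ρ-limits: (tanh -0.046748, tanh 0.287910) = (-0.047, 0.280)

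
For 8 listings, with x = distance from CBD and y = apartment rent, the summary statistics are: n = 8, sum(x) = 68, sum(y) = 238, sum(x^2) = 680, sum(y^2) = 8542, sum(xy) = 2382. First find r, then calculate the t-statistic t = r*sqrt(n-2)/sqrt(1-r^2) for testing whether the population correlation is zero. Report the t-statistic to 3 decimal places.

S_xy = nΣxy − ΣxΣy = 8·2382 − 68·238 = 19056 − 16184 = 2872
S_xx = nΣx² − (Σx)² = 8·680 − 68² = 5440 − 4624 = 816
S_yy = nΣy² − (Σy)² = 8·8542 − 238² = 68336 − 56644 = 11692
r = S_xy / √(S_xx·S_yy) = 2872 / √(816·11692) = 2872 / √9540672 = 2872 / 3088.7978 = 0.9298
t = r·√(n−2)/√(1−r²) = 0.9298·√6 / √(1−0.864528) = 2.277536 / 0.368065 = 6.188

6.188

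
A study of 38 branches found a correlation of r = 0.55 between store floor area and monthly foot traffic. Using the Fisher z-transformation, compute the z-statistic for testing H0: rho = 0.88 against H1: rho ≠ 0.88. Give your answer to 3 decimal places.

z_r = atanh(0.55) = 0.618381,  z_0 = atanh(0.88) = 1.375768
SE = 1/√(n−3) = 1/√35 = 0.169031
z = (z_r − z_0)/SE = (0.618381 − 1.375768) / 0.169031 = -0.757387 / 0.169031 = -4.481

-4.481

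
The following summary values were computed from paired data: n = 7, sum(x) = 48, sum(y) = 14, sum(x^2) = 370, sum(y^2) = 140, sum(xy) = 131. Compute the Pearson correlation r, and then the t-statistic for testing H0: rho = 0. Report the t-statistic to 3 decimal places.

Numerator: nΣxy − (Σx)(Σy) = 7·131 − (48)(14) = 245
Denominator: √[(nΣx²−(Σx)²)(nΣy²−(Σy)²)]
  nΣx²−(Σx)² = 7·370 − 2304 = 286;  nΣy²−(Σy)² = 7·140 − 196 = 784
  √(286·784) = √224224 = 473.5230
r = 245 / 473.5230 = 0.5174
t = r·√(n−2)/√(1−r²) = 0.5174·√5 / √(1−0.267703) = 1.156942 / 0.855744 = 1.352

1.352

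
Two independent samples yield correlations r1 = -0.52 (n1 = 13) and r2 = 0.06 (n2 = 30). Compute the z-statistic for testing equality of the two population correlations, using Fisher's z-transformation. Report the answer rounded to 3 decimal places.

z1 = atanh(-0.52) = -0.576340,  z2 = atanh(0.06) = 0.060072
SE = √(1/(n1−3) + 1/(n2−3)) = √(1/10 + 1/27) = √(0.1000000 + 0.0370370) = √0.1370370 = 0.370185
z = (z1 − z2)/SE = (-0.576340 − 0.060072) / 0.370185 = -0.636412 / 0.370185 = -1.719

-1.719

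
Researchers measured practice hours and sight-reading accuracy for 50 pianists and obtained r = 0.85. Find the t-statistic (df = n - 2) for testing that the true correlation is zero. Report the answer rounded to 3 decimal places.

t = r·√(n−2) / √(1−r²) with r = 0.85, n = 50
  = 0.85·√48 / √(1 − 0.7225)
  = 0.85·6.928203 / 0.526783
  = 5.888973 / 0.526783 = 11.179

11.179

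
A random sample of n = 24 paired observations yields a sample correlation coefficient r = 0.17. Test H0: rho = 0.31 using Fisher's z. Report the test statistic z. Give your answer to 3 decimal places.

-0.682

z_r = atanh(0.17) = 0.171667,  z_0 = atanh(0.31) = 0.320545
SE = 1/√(n−3) = 1/√21 = 0.218218
z = (z_r − z_0)/SE = (0.171667 − 0.320545) / 0.218218 = -0.148878 / 0.218218 = -0.682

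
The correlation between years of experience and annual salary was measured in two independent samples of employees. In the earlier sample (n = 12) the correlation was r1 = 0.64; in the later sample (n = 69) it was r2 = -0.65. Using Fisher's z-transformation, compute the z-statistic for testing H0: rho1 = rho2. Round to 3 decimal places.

4.316

Fisher z-transforms: z1 = atanh(0.64) = 0.758174, z2 = atanh(-0.65) = -0.775299; difference d = 1.533473
Var(d) = 1/9 + 1/66 = 0.1111111 + 0.0151515 = 0.1262626
z = d/√Var(d) = 1.533473 / √0.1262626 = 1.533473 / 0.355334 = 4.316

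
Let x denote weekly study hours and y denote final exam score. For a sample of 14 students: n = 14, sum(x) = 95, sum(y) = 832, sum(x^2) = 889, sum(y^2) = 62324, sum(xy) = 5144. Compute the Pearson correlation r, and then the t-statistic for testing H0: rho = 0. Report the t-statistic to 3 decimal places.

S_xy = nΣxy − ΣxΣy = 14·5144 − 95·832 = 72016 − 79040 = -7024
S_xx = nΣx² − (Σx)² = 14·889 − 95² = 12446 − 9025 = 3421
S_yy = nΣy² − (Σy)² = 14·62324 − 832² = 872536 − 692224 = 180312
r = S_xy / √(S_xx·S_yy) = -7024 / √(3421·180312) = -7024 / √616847352 = -7024 / 24836.4118 = -0.2828
t = r·√(n−2)/√(1−r²) = -0.2828·√12 / √(1−0.079976) = -0.979648 / 0.959179 = -1.021

-1.021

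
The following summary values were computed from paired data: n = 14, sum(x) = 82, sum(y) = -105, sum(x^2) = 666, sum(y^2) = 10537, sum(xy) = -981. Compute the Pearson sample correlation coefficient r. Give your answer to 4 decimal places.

S_xy = nΣxy − ΣxΣy = 14·(-981) − 82·(-105) = -13734 − (-8610) = -5124
S_xx = nΣx² − (Σx)² = 14·666 − 82² = 9324 − 6724 = 2600
S_yy = nΣy² − (Σy)² = 14·10537 − (-105)² = 147518 − 11025 = 136493
r = S_xy / √(S_xx·S_yy) = -5124 / √(2600·136493) = -5124 / √354881800 = -5124 / 18838.3067 = -0.2720

-0.2720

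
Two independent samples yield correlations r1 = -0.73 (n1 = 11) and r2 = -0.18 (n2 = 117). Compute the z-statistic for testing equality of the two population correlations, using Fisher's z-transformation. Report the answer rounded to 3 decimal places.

-2.042

Fisher z-transforms: z1 = atanh(-0.73) = -0.928727, z2 = atanh(-0.18) = -0.181983; difference d = -0.746744
Var(d) = 1/8 + 1/114 = 0.1250000 + 0.0087719 = 0.1337719
z = d/√Var(d) = -0.746744 / √0.1337719 = -0.746744 / 0.365748 = -2.042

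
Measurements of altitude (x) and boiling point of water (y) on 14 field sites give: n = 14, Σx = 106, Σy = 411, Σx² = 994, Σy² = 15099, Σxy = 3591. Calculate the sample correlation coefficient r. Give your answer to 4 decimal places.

0.6288

S_xy = nΣxy − ΣxΣy = 14·3591 − 106·411 = 50274 − 43566 = 6708
S_xx = nΣx² − (Σx)² = 14·994 − 106² = 13916 − 11236 = 2680
S_yy = nΣy² − (Σy)² = 14·15099 − 411² = 211386 − 168921 = 42465
r = S_xy / √(S_xx·S_yy) = 6708 / √(2680·42465) = 6708 / √113806200 = 6708 / 10667.9989 = 0.6288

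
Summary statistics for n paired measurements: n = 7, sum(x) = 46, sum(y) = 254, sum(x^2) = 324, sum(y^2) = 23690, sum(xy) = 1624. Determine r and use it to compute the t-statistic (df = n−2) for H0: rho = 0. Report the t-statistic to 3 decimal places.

-0.181

S_xy = nΣxy − ΣxΣy = 7·1624 − 46·254 = 11368 − 11684 = -316
S_xx = nΣx² − (Σx)² = 7·324 − 46² = 2268 − 2116 = 152
S_yy = nΣy² − (Σy)² = 7·23690 − 254² = 165830 − 64516 = 101314
r = S_xy / √(S_xx·S_yy) = -316 / √(152·101314) = -316 / √15399728 = -316 / 3924.2487 = -0.0805
t = r·√(n−2)/√(1−r²) = -0.0805·√5 / √(1−0.006480) = -0.180003 / 0.996755 = -0.181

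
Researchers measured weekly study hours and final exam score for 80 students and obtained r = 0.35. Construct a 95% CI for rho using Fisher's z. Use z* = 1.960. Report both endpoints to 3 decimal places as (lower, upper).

(0.141, 0.529)

z_r = atanh(0.35) = 0.365444;  SE = 1/√(n−3) = 1/√77 = 0.113961
z-limits: 0.365444 ± 1.960·0.113961 = 0.365444 ± 0.223364 = [0.142080, 0.588808]
ρ-limits: (tanh 0.142080, tanh 0.588808) = (0.141, 0.529)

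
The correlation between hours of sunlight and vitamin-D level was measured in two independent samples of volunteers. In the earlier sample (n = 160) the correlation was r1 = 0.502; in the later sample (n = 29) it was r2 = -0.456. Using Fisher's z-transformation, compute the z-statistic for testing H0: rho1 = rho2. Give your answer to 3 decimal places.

4.932

z1 = atanh(0.502) = 0.551976,  z2 = atanh(-0.456) = -0.492249
SE = √(1/(n1−3) + 1/(n2−3)) = √(1/157 + 1/26) = √(0.0063694 + 0.0384615) = √0.0448309 = 0.211733
z = (z1 − z2)/SE = (0.551976 − (-0.492249)) / 0.211733 = 1.044225 / 0.211733 = 4.932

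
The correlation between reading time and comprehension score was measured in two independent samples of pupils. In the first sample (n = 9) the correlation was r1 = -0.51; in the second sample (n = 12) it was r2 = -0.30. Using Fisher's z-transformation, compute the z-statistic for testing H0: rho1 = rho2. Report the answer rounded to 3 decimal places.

-0.480

z1 = atanh(-0.51) = -0.562730,  z2 = atanh(-0.30) = -0.309520
SE = √(1/(n1−3) + 1/(n2−3)) = √(1/6 + 1/9) = √(0.1666667 + 0.1111111) = √0.2777778 = 0.527046
z = (z1 − z2)/SE = (-0.562730 − (-0.309520)) / 0.527046 = -0.253210 / 0.527046 = -0.480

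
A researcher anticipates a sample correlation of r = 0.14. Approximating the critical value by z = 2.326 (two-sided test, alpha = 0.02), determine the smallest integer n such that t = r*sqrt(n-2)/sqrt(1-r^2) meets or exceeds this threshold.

Need r·√(n−2)/√(1−r²) ≥ 2.326
√(n−2) ≥ 2.326·√(1−0.0196) / 0.14 = 2.326·0.990152 / 0.14 = 16.4507
n−2 ≥ 270.6255  ⇒  n ≥ 272.6255
Smallest integer n = 273

273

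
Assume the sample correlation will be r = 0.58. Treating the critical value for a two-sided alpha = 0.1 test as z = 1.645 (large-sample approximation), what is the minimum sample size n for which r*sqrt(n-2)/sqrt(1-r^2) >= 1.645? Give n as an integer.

8

r√(n−2)/√(1−r²) ≥ 1.645  ⇔  n−2 ≥ (1.645)²·(1−r²)/r²
(1−r²)/r² = (1−0.3364)/0.3364 = 1.9727
n ≥ 2 + 2.706025·1.9727 = 2 + 5.3382 = 7.3382
⌈7.3382⌉ = 8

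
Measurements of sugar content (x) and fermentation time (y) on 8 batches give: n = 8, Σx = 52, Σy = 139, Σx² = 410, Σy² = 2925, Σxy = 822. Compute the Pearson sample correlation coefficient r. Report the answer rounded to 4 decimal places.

Numerator: nΣxy − (Σx)(Σy) = 8·822 − (52)(139) = -652
Denominator: √[(nΣx²−(Σx)²)(nΣy²−(Σy)²)]
  nΣx²−(Σx)² = 8·410 − 2704 = 576;  nΣy²−(Σy)² = 8·2925 − 19321 = 4079
  √(576·4079) = √2349504 = 1532.8092
r = -652 / 1532.8092 = -0.4254

-0.4254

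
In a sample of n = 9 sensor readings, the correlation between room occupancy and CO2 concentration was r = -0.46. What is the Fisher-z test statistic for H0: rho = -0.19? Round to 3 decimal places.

-0.747

z_r = atanh(-0.46) = -0.497311,  z_0 = atanh(-0.19) = -0.192337
SE = 1/√(n−3) = 1/√6 = 0.408248
z = (z_r − z_0)/SE = (-0.497311 − (-0.192337)) / 0.408248 = -0.304974 / 0.408248 = -0.747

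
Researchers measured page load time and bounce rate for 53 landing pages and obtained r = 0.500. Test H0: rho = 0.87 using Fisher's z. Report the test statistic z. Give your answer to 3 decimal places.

-5.542

z_r = atanh(0.500) = 0.549306,  z_0 = atanh(0.87) = 1.333080
SE = 1/√(n−3) = 1/√50 = 0.141421
z = (z_r − z_0)/SE = (0.549306 − 1.333080) / 0.141421 = -0.783774 / 0.141421 = -5.542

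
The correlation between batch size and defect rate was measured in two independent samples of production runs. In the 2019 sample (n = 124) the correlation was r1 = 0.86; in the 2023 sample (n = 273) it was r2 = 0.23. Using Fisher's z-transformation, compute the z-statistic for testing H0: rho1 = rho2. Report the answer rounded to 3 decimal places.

z1 = atanh(0.86) = 1.293345,  z2 = atanh(0.23) = 0.234189
SE = √(1/(n1−3) + 1/(n2−3)) = √(1/121 + 1/270) = √(0.0082645 + 0.0037037) = √0.0119682 = 0.109399
z = (z1 − z2)/SE = (1.293345 − 0.234189) / 0.109399 = 1.059156 / 0.109399 = 9.682

9.682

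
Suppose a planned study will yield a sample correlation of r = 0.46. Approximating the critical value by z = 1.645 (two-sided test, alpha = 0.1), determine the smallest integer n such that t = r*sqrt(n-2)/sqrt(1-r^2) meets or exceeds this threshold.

13

Need r·√(n−2)/√(1−r²) ≥ 1.645
√(n−2) ≥ 1.645·√(1−0.2116) / 0.46 = 1.645·0.887919 / 0.46 = 3.1753
n−2 ≥ 10.0825  ⇒  n ≥ 12.0825
Smallest integer n = 13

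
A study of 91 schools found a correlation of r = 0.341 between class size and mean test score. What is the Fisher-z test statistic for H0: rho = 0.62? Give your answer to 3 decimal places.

Fisher z: atanh(0.341) = 0.355224, atanh(0.62) = 0.725005
z = (z_r − z_0)·√(n−3) = (0.355224 − 0.725005)·√88 = -0.369781 · 9.380832 = -3.469

-3.469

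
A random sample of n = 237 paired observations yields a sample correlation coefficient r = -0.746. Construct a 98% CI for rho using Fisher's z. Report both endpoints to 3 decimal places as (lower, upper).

(-0.806, -0.671)

z_r = atanh(-0.746) = -0.963874;  SE = 1/√(n−3) = 1/√234 = 0.065372
z-limits: -0.963874 ± 2.326·0.065372 = -0.963874 ± 0.152055 = [-1.115929, -0.811819]
ρ-limits: (tanh -1.115929, tanh -0.811819) = (-0.806, -0.671)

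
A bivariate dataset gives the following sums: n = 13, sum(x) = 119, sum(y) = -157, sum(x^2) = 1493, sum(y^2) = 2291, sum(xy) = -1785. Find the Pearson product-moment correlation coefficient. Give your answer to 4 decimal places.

-0.8712

Numerator: nΣxy − (Σx)(Σy) = 13·(-1785) − (119)(-157) = -4522
Denominator: √[(nΣx²−(Σx)²)(nΣy²−(Σy)²)]
  nΣx²−(Σx)² = 13·1493 − 14161 = 5248;  nΣy²−(Σy)² = 13·2291 − 24649 = 5134
  √(5248·5134) = √26943232 = 5190.6870
r = -4522 / 5190.6870 = -0.8712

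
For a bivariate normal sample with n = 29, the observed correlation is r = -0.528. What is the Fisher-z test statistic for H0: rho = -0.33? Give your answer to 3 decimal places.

z_r = atanh(-0.528) = -0.587368,  z_0 = atanh(-0.33) = -0.342828
SE = 1/√(n−3) = 1/√26 = 0.196116
z = (z_r − z_0)/SE = (-0.587368 − (-0.342828)) / 0.196116 = -0.244540 / 0.196116 = -1.247

-1.247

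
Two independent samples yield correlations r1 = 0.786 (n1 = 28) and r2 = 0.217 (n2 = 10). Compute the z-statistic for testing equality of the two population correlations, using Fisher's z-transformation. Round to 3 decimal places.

1.965

z1 = atanh(0.786) = 1.060879,  z2 = atanh(0.217) = 0.220506
SE = √(1/(n1−3) + 1/(n2−3)) = √(1/25 + 1/7) = √(0.0400000 + 0.1428571) = √0.1828571 = 0.427618
z = (z1 − z2)/SE = (1.060879 − 0.220506) / 0.427618 = 0.840373 / 0.427618 = 1.965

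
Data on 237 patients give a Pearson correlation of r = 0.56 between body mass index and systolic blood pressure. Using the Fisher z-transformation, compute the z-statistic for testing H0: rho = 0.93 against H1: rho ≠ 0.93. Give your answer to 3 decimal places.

-15.688

z_r = atanh(0.56) = 0.632833,  z_0 = atanh(0.93) = 1.658390
SE = 1/√(n−3) = 1/√234 = 0.065372
z = (z_r − z_0)/SE = (0.632833 − 1.658390) / 0.065372 = -1.025557 / 0.065372 = -15.688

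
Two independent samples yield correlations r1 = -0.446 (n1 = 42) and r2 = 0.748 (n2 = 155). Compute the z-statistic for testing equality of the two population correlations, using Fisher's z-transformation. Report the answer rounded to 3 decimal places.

-8.067

Fisher z-transforms: z1 = atanh(-0.446) = -0.479696, z2 = atanh(0.748) = 0.968399; difference d = -1.448095
Var(d) = 1/39 + 1/152 = 0.0256410 + 0.0065789 = 0.0322199
z = d/√Var(d) = -1.448095 / √0.0322199 = -1.448095 / 0.179499 = -8.067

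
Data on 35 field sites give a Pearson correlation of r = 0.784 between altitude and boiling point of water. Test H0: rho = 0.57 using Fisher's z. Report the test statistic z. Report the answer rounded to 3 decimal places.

2.309

z_r = atanh(0.784) = 1.055667,  z_0 = atanh(0.57) = 0.647523
SE = 1/√(n−3) = 1/√32 = 0.176777
z = (z_r − z_0)/SE = (1.055667 − 0.647523) / 0.176777 = 0.408144 / 0.176777 = 2.309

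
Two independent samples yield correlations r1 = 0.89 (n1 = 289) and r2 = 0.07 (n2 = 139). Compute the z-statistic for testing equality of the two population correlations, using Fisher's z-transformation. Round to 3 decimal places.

12.978

Fisher z-transforms: z1 = atanh(0.89) = 1.421926, z2 = atanh(0.07) = 0.070115; difference d = 1.351811
Var(d) = 1/286 + 1/136 = 0.0034965 + 0.0073529 = 0.0108494
z = d/√Var(d) = 1.351811 / √0.0108494 = 1.351811 / 0.104160 = 12.978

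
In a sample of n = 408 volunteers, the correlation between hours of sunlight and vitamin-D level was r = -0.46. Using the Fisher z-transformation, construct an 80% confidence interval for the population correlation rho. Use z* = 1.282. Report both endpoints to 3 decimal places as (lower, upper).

(-0.509, -0.408)

Fisher z: z_r = atanh(r) = ½·ln((1+(-0.46))/(1−(-0.46))) = -0.497311
SE(z) = 1/√(n−3) = 1/√405 = 0.049690
80% ⇒ z* = 1.282; margin = 1.282·0.049690 = 0.063703
CI on z-scale: (-0.561014, -0.433608)
Back-transform: tanh(-0.561014) = -0.508729, tanh(-0.433608) = -0.408332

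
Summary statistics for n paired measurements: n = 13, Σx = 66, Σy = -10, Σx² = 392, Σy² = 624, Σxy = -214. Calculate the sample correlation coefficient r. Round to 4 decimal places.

-0.8715

S_xy = nΣxy − ΣxΣy = 13·(-214) − 66·(-10) = -2782 − (-660) = -2122
S_xx = nΣx² − (Σx)² = 13·392 − 66² = 5096 − 4356 = 740
S_yy = nΣy² − (Σy)² = 13·624 − (-10)² = 8112 − 100 = 8012
r = S_xy / √(S_xx·S_yy) = -2122 / √(740·8012) = -2122 / √5928880 = -2122 / 2434.9292 = -0.8715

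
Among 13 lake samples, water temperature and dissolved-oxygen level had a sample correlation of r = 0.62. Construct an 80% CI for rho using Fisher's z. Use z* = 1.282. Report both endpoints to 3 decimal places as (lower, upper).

(0.309, 0.811)

Fisher z: z_r = atanh(r) = ½·ln((1+0.62)/(1−0.62)) = 0.725005
SE(z) = 1/√(n−3) = 1/√10 = 0.316228
80% ⇒ z* = 1.282; margin = 1.282·0.316228 = 0.405404
CI on z-scale: (0.319601, 1.130409)
Back-transform: tanh(0.319601) = 0.309146, tanh(1.130409) = 0.811159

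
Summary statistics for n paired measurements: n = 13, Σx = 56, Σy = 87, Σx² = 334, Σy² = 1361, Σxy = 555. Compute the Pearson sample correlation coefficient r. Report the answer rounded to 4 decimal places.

S_xy = nΣxy − ΣxΣy = 13·555 − 56·87 = 7215 − 4872 = 2343
S_xx = nΣx² − (Σx)² = 13·334 − 56² = 4342 − 3136 = 1206
S_yy = nΣy² − (Σy)² = 13·1361 − 87² = 17693 − 7569 = 10124
r = S_xy / √(S_xx·S_yy) = 2343 / √(1206·10124) = 2343 / √12209544 = 2343 / 3494.2158 = 0.6705

0.6705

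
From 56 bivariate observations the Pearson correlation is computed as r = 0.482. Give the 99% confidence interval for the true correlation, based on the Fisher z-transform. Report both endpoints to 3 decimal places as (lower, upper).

z_r = atanh(0.482) = 0.525586;  SE = 1/√(n−3) = 1/√53 = 0.137361
z-limits: 0.525586 ± 2.576·0.137361 = 0.525586 ± 0.353842 = [0.171744, 0.879428]
ρ-limits: (tanh 0.171744, tanh 0.879428) = (0.170, 0.706)

(0.170, 0.706)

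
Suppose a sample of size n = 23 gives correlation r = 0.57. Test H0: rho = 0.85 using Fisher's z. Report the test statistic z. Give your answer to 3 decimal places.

z_r = atanh(0.57) = 0.647523,  z_0 = atanh(0.85) = 1.256153
SE = 1/√(n−3) = 1/√20 = 0.223607
z = (z_r − z_0)/SE = (0.647523 − 1.256153) / 0.223607 = -0.608630 / 0.223607 = -2.722

-2.722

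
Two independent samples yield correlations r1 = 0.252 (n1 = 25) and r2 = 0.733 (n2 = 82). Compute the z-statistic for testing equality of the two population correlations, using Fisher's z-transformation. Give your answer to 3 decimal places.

Fisher z-transforms: z1 = atanh(0.252) = 0.257547, z2 = atanh(0.733) = 0.935180; difference d = -0.677633
Var(d) = 1/22 + 1/79 = 0.0454545 + 0.0126582 = 0.0581127
z = d/√Var(d) = -0.677633 / √0.0581127 = -0.677633 / 0.241066 = -2.811

-2.811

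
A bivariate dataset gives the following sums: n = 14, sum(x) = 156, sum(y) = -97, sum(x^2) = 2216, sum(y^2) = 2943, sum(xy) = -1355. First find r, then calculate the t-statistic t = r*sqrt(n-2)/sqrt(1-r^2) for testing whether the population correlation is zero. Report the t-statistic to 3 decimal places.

Numerator: nΣxy − (Σx)(Σy) = 14·(-1355) − (156)(-97) = -3838
Denominator: √[(nΣx²−(Σx)²)(nΣy²−(Σy)²)]
  nΣx²−(Σx)² = 14·2216 − 24336 = 6688;  nΣy²−(Σy)² = 14·2943 − 9409 = 31793
  √(6688·31793) = √212631584 = 14581.8923
r = -3838 / 14581.8923 = -0.2632
t = r·√(n−2)/√(1−r²) = -0.2632·√12 / √(1−0.069274) = -0.911752 / 0.964741 = -0.945

-0.945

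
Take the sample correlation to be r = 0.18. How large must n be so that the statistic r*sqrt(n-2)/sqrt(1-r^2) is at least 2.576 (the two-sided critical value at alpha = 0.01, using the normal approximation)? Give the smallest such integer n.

201

r√(n−2)/√(1−r²) ≥ 2.576  ⇔  n−2 ≥ (2.576)²·(1−r²)/r²
(1−r²)/r² = (1−0.0324)/0.0324 = 29.8642
n ≥ 2 + 6.635776·29.8642 = 2 + 198.1721 = 200.1721
⌈200.1721⌉ = 201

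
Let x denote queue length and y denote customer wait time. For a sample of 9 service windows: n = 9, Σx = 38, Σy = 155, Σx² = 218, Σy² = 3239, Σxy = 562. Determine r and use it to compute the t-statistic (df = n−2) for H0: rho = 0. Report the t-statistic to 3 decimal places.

S_xy = nΣxy − ΣxΣy = 9·562 − 38·155 = 5058 − 5890 = -832
S_xx = nΣx² − (Σx)² = 9·218 − 38² = 1962 − 1444 = 518
S_yy = nΣy² − (Σy)² = 9·3239 − 155² = 29151 − 24025 = 5126
r = S_xy / √(S_xx·S_yy) = -832 / √(518·5126) = -832 / √2655268 = -832 / 1629.4993 = -0.5106
t = r·√(n−2)/√(1−r²) = -0.5106·√7 / √(1−0.260712) = -1.350921 / 0.859819 = -1.571

-1.571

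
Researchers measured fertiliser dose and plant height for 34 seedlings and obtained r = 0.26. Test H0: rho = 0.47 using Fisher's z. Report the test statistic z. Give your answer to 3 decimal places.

-1.358

z_r = atanh(0.26) = 0.266108,  z_0 = atanh(0.47) = 0.510070
SE = 1/√(n−3) = 1/√31 = 0.179605
z = (z_r − z_0)/SE = (0.266108 − 0.510070) / 0.179605 = -0.243962 / 0.179605 = -1.358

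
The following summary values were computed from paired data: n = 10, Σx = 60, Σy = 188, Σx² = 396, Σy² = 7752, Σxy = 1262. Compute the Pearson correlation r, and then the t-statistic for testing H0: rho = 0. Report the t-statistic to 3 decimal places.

Numerator: nΣxy − (Σx)(Σy) = 10·1262 − (60)(188) = 1340
Denominator: √[(nΣx²−(Σx)²)(nΣy²−(Σy)²)]
  nΣx²−(Σx)² = 10·396 − 3600 = 360;  nΣy²−(Σy)² = 10·7752 − 35344 = 42176
  √(360·42176) = √15183360 = 3896.5831
r = 1340 / 3896.5831 = 0.3439
t = r·√(n−2)/√(1−r²) = 0.3439·√8 / √(1−0.118267) = 0.972696 / 0.939006 = 1.036

1.036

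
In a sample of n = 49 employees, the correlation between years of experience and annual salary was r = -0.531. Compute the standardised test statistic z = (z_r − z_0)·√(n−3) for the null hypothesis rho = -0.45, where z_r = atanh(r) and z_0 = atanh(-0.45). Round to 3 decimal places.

-0.725

z_r = atanh(-0.531) = -0.591537,  z_0 = atanh(-0.45) = -0.484700
SE = 1/√(n−3) = 1/√46 = 0.147442
z = (z_r − z_0)/SE = (-0.591537 − (-0.484700)) / 0.147442 = -0.106837 / 0.147442 = -0.725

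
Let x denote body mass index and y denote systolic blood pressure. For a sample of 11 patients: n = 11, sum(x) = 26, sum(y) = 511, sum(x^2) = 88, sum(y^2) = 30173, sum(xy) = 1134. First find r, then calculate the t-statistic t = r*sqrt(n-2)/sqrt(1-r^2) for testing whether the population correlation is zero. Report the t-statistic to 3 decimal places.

-0.545

Numerator: nΣxy − (Σx)(Σy) = 11·1134 − (26)(511) = -812
Denominator: √[(nΣx²−(Σx)²)(nΣy²−(Σy)²)]
  nΣx²−(Σx)² = 11·88 − 676 = 292;  nΣy²−(Σy)² = 11·30173 − 261121 = 70782
  √(292·70782) = √20668344 = 4546.2450
r = -812 / 4546.2450 = -0.1786
t = r·√(n−2)/√(1−r²) = -0.1786·√9 / √(1−0.031898) = -0.535800 / 0.983922 = -0.545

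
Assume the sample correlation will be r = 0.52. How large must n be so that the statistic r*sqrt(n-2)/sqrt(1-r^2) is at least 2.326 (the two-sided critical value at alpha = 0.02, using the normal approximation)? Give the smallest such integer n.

r√(n−2)/√(1−r²) ≥ 2.326  ⇔  n−2 ≥ (2.326)²·(1−r²)/r²
(1−r²)/r² = (1−0.2704)/0.2704 = 2.6982
n ≥ 2 + 5.410276·2.6982 = 2 + 14.5980 = 16.5980
⌈16.5980⌉ = 17

17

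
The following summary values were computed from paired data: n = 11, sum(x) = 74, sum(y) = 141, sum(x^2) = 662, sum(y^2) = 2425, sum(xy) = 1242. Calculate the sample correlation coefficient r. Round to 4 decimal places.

0.9215

S_xy = nΣxy − ΣxΣy = 11·1242 − 74·141 = 13662 − 10434 = 3228
S_xx = nΣx² − (Σx)² = 11·662 − 74² = 7282 − 5476 = 1806
S_yy = nΣy² − (Σy)² = 11·2425 − 141² = 26675 − 19881 = 6794
r = S_xy / √(S_xx·S_yy) = 3228 / √(1806·6794) = 3228 / √12269964 = 3228 / 3502.8508 = 0.9215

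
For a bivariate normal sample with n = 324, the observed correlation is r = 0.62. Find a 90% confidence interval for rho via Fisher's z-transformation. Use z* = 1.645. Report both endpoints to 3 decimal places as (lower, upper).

(0.560, 0.673)

Fisher z: z_r = atanh(r) = ½·ln((1+0.62)/(1−0.62)) = 0.725005
SE(z) = 1/√(n−3) = 1/√321 = 0.055815
90% ⇒ z* = 1.645; margin = 1.645·0.055815 = 0.091816
CI on z-scale: (0.633189, 0.816821)
Back-transform: tanh(0.633189) = 0.560244, tanh(0.816821) = 0.673336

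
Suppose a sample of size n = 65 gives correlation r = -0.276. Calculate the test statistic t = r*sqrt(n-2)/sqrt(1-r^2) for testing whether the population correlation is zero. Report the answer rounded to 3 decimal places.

-2.279

1 − r² = 1 − 0.076176 = 0.923824;  √(1−r²) = 0.961158
√(n−2) = √63 = 7.937254
t = r·√(n−2)/√(1−r²) = -0.276 · 7.937254 / 0.961158 = -2.279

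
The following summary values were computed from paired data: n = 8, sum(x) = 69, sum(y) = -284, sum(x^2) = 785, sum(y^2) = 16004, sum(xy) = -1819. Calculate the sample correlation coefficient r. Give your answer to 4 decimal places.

S_xy = nΣxy − ΣxΣy = 8·(-1819) − 69·(-284) = -14552 − (-19596) = 5044
S_xx = nΣx² − (Σx)² = 8·785 − 69² = 6280 − 4761 = 1519
S_yy = nΣy² − (Σy)² = 8·16004 − (-284)² = 128032 − 80656 = 47376
r = S_xy / √(S_xx·S_yy) = 5044 / √(1519·47376) = 5044 / √71964144 = 5044 / 8483.1683 = 0.5946

0.5946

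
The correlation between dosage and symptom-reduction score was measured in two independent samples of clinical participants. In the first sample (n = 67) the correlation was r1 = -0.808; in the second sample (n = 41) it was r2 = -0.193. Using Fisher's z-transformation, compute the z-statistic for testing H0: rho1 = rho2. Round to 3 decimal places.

-4.521

Fisher z-transforms: z1 = atanh(-0.808) = -1.121241, z2 = atanh(-0.193) = -0.195451; difference d = -0.925790
Var(d) = 1/64 + 1/38 = 0.0156250 + 0.0263158 = 0.0419408
z = d/√Var(d) = -0.925790 / √0.0419408 = -0.925790 / 0.204795 = -4.521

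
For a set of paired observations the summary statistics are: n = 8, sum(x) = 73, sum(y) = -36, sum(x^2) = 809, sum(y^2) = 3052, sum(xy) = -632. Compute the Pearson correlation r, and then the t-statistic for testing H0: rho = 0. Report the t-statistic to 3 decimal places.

S_xy = nΣxy − ΣxΣy = 8·(-632) − 73·(-36) = -5056 − (-2628) = -2428
S_xx = nΣx² − (Σx)² = 8·809 − 73² = 6472 − 5329 = 1143
S_yy = nΣy² − (Σy)² = 8·3052 − (-36)² = 24416 − 1296 = 23120
r = S_xy / √(S_xx·S_yy) = -2428 / √(1143·23120) = -2428 / √26426160 = -2428 / 5140.6381 = -0.4723
t = r·√(n−2)/√(1−r²) = -0.4723·√6 / √(1−0.223067) = -1.156894 / 0.881438 = -1.313

-1.313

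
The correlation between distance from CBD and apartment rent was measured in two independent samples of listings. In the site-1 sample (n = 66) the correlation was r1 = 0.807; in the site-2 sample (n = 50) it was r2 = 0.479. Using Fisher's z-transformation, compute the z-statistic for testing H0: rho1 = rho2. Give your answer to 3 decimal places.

z1 = atanh(0.807) = 1.118367,  z2 = atanh(0.479) = 0.521686
SE = √(1/(n1−3) + 1/(n2−3)) = √(1/63 + 1/47) = √(0.0158730 + 0.0212766) = √0.0371496 = 0.192742
z = (z1 − z2)/SE = (1.118367 − 0.521686) / 0.192742 = 0.596681 / 0.192742 = 3.096

3.096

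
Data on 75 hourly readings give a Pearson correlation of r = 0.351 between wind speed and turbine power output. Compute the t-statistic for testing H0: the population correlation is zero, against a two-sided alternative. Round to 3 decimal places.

3.203

1 − r² = 1 − 0.123201 = 0.876799;  √(1−r²) = 0.936375
√(n−2) = √73 = 8.544004
t = r·√(n−2)/√(1−r²) = 0.351 · 8.544004 / 0.936375 = 3.203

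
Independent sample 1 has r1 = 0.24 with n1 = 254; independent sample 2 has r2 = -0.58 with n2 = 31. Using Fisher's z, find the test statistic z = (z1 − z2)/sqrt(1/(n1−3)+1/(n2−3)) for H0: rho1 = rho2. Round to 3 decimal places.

z1 = atanh(0.24) = 0.244774,  z2 = atanh(-0.58) = -0.662463
SE = √(1/(n1−3) + 1/(n2−3)) = √(1/251 + 1/28) = √(0.0039841 + 0.0357143) = √0.0396984 = 0.199245
z = (z1 − z2)/SE = (0.244774 − (-0.662463)) / 0.199245 = 0.907237 / 0.199245 = 4.553

4.553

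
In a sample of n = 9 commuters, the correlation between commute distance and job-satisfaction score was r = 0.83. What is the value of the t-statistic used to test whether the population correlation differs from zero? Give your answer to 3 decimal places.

3.937

t = r·√(n−2) / √(1−r²) with r = 0.83, n = 9
  = 0.83·√7 / √(1 − 0.6889)
  = 0.83·2.645751 / 0.557763
  = 2.195973 / 0.557763 = 3.937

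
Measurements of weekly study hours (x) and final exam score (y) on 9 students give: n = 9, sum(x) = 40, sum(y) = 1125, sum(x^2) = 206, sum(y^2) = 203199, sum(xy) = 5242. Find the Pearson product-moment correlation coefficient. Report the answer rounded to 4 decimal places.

S_xy = nΣxy − ΣxΣy = 9·5242 − 40·1125 = 47178 − 45000 = 2178
S_xx = nΣx² − (Σx)² = 9·206 − 40² = 1854 − 1600 = 254
S_yy = nΣy² − (Σy)² = 9·203199 − 1125² = 1828791 − 1265625 = 563166
r = S_xy / √(S_xx·S_yy) = 2178 / √(254·563166) = 2178 / √143044164 = 2178 / 11960.1072 = 0.1821

0.1821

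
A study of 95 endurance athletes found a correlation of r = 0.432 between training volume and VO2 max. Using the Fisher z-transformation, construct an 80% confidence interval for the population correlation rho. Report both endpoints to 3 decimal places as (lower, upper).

(0.317, 0.534)

Fisher z: z_r = atanh(r) = ½·ln((1+0.432)/(1−0.432)) = 0.462353
SE(z) = 1/√(n−3) = 1/√92 = 0.104257
80% ⇒ z* = 1.282; margin = 1.282·0.104257 = 0.133657
CI on z-scale: (0.328696, 0.596010)
Back-transform: tanh(0.328696) = 0.317349, tanh(0.596010) = 0.534204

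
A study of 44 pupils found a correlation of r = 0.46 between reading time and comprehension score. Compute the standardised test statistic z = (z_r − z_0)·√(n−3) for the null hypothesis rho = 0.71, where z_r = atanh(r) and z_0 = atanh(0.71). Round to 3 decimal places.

z_r = atanh(0.46) = 0.497311,  z_0 = atanh(0.71) = 0.887184
SE = 1/√(n−3) = 1/√41 = 0.156174
z = (z_r − z_0)/SE = (0.497311 − 0.887184) / 0.156174 = -0.389873 / 0.156174 = -2.496

-2.496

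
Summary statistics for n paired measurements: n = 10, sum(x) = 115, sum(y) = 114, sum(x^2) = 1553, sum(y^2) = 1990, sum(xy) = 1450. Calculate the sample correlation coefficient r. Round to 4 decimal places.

0.3484

S_xy = nΣxy − ΣxΣy = 10·1450 − 115·114 = 14500 − 13110 = 1390
S_xx = nΣx² − (Σx)² = 10·1553 − 115² = 15530 − 13225 = 2305
S_yy = nΣy² − (Σy)² = 10·1990 − 114² = 19900 − 12996 = 6904
r = S_xy / √(S_xx·S_yy) = 1390 / √(2305·6904) = 1390 / √15913720 = 1390 / 3989.2004 = 0.3484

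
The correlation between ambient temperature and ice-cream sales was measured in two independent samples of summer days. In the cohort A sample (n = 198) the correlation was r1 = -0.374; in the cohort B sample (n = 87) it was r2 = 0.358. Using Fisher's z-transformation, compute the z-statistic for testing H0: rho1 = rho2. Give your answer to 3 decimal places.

z1 = atanh(-0.374) = -0.393066,  z2 = atanh(0.358) = 0.374590
SE = √(1/(n1−3) + 1/(n2−3)) = √(1/195 + 1/84) = √(0.0051282 + 0.0119048) = √0.0170330 = 0.130511
z = (z1 − z2)/SE = (-0.393066 − 0.374590) / 0.130511 = -0.767656 / 0.130511 = -5.882

-5.882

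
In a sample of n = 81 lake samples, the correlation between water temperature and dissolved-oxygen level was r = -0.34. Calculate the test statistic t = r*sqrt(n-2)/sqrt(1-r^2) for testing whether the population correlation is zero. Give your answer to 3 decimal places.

t = r·√(n−2) / √(1−r²) with r = -0.34, n = 81
  = -0.34·√79 / √(1 − 0.1156)
  = -0.34·8.888194 / 0.940425
  = -3.021986 / 0.940425 = -3.213

-3.213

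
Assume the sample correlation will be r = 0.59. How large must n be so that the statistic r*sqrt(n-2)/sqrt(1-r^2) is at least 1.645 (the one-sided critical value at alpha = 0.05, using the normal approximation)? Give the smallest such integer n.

Need r·√(n−2)/√(1−r²) ≥ 1.645
√(n−2) ≥ 1.645·√(1−0.3481) / 0.59 = 1.645·0.807403 / 0.59 = 2.2511
n−2 ≥ 5.0675  ⇒  n ≥ 7.0675
Smallest integer n = 8

8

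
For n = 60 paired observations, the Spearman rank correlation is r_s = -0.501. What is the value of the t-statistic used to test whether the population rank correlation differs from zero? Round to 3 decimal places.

1 − r_s² = 1 − 0.251001 = 0.748999;  √(1−r_s²) = 0.865447
√(n−2) = √58 = 7.615773
t = r_s·√(n−2)/√(1−r_s²) = -0.501 · 7.615773 / 0.865447 = -4.409

-4.409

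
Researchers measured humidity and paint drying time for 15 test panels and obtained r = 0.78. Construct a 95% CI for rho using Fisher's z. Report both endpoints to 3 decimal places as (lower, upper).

Fisher z: z_r = atanh(r) = ½·ln((1+0.78)/(1−0.78)) = 1.045371
SE(z) = 1/√(n−3) = 1/√12 = 0.288675
95% ⇒ z* = 1.960; margin = 1.960·0.288675 = 0.565803
CI on z-scale: (0.479568, 1.611174)
Back-transform: tanh(0.479568) = 0.445898, tanh(1.611174) = 0.923333

(0.446, 0.923)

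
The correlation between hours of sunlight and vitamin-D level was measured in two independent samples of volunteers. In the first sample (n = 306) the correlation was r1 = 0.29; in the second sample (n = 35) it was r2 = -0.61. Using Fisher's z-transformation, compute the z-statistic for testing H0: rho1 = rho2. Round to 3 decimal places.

5.420

z1 = atanh(0.29) = 0.298566,  z2 = atanh(-0.61) = -0.708921
SE = √(1/(n1−3) + 1/(n2−3)) = √(1/303 + 1/32) = √(0.0033003 + 0.0312500) = √0.0345503 = 0.185877
z = (z1 − z2)/SE = (0.298566 − (-0.708921)) / 0.185877 = 1.007487 / 0.185877 = 5.420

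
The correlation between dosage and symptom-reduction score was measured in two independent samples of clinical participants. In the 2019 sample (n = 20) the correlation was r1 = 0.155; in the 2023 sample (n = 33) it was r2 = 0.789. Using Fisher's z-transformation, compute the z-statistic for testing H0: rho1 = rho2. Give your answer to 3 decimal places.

z1 = atanh(0.155) = 0.156259,  z2 = atanh(0.789) = 1.068777
SE = √(1/(n1−3) + 1/(n2−3)) = √(1/17 + 1/30) = √(0.0588235 + 0.0333333) = √0.0921568 = 0.303573
z = (z1 − z2)/SE = (0.156259 − 1.068777) / 0.303573 = -0.912518 / 0.303573 = -3.006

-3.006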